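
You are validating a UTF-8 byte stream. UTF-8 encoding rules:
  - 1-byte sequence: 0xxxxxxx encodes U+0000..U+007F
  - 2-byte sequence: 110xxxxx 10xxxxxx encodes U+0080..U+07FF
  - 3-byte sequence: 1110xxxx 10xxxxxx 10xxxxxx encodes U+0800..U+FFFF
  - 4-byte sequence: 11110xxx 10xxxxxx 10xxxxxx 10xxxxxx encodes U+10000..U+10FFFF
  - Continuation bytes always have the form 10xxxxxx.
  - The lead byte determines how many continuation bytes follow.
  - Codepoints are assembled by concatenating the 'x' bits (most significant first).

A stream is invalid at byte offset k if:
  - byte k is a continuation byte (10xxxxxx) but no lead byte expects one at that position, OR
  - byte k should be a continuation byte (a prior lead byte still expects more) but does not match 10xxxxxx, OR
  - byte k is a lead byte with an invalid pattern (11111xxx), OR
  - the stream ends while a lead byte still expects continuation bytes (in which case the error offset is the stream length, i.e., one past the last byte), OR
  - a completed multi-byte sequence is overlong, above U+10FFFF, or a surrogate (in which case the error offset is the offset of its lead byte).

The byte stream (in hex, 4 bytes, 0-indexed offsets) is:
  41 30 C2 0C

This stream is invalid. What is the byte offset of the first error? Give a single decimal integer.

Answer: 3

Derivation:
Byte[0]=41: 1-byte ASCII. cp=U+0041
Byte[1]=30: 1-byte ASCII. cp=U+0030
Byte[2]=C2: 2-byte lead, need 1 cont bytes. acc=0x2
Byte[3]=0C: expected 10xxxxxx continuation. INVALID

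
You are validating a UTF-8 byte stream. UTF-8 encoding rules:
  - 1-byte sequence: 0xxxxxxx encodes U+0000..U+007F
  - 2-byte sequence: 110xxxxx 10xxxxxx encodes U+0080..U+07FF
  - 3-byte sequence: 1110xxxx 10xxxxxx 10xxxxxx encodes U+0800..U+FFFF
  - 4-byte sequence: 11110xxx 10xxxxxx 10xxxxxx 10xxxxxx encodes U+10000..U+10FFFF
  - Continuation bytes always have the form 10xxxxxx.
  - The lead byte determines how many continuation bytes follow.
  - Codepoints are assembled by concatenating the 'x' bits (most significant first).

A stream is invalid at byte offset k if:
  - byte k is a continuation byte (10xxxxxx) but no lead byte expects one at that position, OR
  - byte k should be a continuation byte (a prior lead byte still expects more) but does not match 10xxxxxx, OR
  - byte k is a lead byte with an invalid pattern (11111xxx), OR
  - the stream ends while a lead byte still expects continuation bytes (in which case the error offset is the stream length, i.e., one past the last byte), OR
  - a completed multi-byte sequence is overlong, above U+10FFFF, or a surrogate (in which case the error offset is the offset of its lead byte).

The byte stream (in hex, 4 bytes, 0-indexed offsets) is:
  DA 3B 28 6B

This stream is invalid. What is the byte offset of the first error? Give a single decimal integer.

Byte[0]=DA: 2-byte lead, need 1 cont bytes. acc=0x1A
Byte[1]=3B: expected 10xxxxxx continuation. INVALID

Answer: 1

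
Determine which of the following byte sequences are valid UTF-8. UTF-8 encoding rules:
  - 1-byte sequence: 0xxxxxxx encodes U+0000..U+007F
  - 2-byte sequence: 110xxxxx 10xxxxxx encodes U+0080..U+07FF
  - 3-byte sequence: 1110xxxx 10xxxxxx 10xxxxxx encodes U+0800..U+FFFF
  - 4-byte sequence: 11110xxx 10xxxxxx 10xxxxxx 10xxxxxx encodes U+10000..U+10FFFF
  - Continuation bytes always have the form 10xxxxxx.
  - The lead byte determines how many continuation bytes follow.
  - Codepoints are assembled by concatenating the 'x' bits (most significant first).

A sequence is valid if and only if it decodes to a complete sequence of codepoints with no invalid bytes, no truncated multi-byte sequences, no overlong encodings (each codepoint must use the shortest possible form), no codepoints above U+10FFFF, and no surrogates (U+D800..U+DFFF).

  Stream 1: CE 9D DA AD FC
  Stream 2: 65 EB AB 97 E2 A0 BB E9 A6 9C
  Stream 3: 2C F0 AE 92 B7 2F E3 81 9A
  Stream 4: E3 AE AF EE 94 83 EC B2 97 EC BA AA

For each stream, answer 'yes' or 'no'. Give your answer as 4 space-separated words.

Answer: no yes yes yes

Derivation:
Stream 1: error at byte offset 4. INVALID
Stream 2: decodes cleanly. VALID
Stream 3: decodes cleanly. VALID
Stream 4: decodes cleanly. VALID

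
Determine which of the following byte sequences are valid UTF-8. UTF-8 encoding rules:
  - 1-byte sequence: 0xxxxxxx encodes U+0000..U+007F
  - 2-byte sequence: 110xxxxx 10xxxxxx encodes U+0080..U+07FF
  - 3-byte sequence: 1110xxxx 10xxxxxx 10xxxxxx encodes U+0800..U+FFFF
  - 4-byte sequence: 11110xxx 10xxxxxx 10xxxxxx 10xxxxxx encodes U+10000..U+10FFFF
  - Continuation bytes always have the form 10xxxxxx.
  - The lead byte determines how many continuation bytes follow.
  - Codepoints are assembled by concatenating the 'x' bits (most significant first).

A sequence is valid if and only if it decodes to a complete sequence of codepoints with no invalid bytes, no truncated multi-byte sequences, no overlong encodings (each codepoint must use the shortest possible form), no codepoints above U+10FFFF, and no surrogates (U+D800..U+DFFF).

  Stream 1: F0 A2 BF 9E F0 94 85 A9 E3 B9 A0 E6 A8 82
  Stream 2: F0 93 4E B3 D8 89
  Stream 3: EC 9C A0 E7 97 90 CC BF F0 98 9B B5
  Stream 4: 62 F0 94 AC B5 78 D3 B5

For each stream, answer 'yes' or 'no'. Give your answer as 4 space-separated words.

Answer: yes no yes yes

Derivation:
Stream 1: decodes cleanly. VALID
Stream 2: error at byte offset 2. INVALID
Stream 3: decodes cleanly. VALID
Stream 4: decodes cleanly. VALID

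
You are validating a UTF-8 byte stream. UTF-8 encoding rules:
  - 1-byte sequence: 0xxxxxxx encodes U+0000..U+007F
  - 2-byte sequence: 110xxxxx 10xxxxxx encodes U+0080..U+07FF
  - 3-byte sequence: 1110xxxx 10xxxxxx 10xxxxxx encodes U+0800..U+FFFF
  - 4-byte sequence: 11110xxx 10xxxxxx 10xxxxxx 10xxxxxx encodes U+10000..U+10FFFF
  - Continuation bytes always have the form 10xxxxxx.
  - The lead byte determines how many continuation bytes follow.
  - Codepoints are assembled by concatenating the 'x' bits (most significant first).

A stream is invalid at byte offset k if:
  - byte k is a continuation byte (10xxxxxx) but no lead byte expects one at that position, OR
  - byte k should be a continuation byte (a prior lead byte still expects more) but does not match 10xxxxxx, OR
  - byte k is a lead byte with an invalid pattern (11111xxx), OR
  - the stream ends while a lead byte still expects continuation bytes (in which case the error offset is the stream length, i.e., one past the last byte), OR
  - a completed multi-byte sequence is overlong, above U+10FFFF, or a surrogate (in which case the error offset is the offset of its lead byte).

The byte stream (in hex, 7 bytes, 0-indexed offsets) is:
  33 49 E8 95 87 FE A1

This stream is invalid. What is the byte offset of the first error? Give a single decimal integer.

Answer: 5

Derivation:
Byte[0]=33: 1-byte ASCII. cp=U+0033
Byte[1]=49: 1-byte ASCII. cp=U+0049
Byte[2]=E8: 3-byte lead, need 2 cont bytes. acc=0x8
Byte[3]=95: continuation. acc=(acc<<6)|0x15=0x215
Byte[4]=87: continuation. acc=(acc<<6)|0x07=0x8547
Completed: cp=U+8547 (starts at byte 2)
Byte[5]=FE: INVALID lead byte (not 0xxx/110x/1110/11110)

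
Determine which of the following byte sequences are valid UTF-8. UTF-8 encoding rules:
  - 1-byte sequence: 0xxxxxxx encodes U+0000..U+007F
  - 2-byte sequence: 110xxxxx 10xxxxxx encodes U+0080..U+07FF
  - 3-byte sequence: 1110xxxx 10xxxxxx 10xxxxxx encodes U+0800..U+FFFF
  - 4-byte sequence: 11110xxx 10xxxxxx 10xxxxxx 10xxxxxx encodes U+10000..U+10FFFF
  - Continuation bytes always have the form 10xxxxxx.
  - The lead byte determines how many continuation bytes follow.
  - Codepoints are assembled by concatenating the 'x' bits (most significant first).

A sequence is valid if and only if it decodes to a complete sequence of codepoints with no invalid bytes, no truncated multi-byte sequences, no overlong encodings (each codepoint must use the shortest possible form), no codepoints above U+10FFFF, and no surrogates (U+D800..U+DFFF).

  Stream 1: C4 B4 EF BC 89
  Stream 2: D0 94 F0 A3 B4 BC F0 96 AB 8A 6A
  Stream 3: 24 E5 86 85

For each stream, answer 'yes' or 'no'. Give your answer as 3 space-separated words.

Stream 1: decodes cleanly. VALID
Stream 2: decodes cleanly. VALID
Stream 3: decodes cleanly. VALID

Answer: yes yes yes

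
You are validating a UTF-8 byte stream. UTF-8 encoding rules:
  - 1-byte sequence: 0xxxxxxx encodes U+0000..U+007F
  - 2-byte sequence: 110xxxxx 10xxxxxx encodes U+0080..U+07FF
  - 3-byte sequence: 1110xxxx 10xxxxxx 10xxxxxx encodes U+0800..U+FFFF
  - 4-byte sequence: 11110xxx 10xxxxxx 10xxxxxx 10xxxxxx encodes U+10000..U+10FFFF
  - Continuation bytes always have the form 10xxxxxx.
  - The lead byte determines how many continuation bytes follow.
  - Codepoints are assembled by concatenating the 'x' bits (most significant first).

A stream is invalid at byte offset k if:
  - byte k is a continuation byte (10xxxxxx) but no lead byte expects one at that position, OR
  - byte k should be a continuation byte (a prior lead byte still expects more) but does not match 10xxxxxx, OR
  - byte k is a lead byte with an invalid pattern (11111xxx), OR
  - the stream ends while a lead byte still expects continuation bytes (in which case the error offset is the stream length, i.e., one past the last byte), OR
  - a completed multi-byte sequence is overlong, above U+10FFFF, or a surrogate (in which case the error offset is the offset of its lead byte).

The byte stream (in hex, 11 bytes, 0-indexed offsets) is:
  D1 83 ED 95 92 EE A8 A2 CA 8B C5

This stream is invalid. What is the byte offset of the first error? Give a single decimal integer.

Answer: 11

Derivation:
Byte[0]=D1: 2-byte lead, need 1 cont bytes. acc=0x11
Byte[1]=83: continuation. acc=(acc<<6)|0x03=0x443
Completed: cp=U+0443 (starts at byte 0)
Byte[2]=ED: 3-byte lead, need 2 cont bytes. acc=0xD
Byte[3]=95: continuation. acc=(acc<<6)|0x15=0x355
Byte[4]=92: continuation. acc=(acc<<6)|0x12=0xD552
Completed: cp=U+D552 (starts at byte 2)
Byte[5]=EE: 3-byte lead, need 2 cont bytes. acc=0xE
Byte[6]=A8: continuation. acc=(acc<<6)|0x28=0x3A8
Byte[7]=A2: continuation. acc=(acc<<6)|0x22=0xEA22
Completed: cp=U+EA22 (starts at byte 5)
Byte[8]=CA: 2-byte lead, need 1 cont bytes. acc=0xA
Byte[9]=8B: continuation. acc=(acc<<6)|0x0B=0x28B
Completed: cp=U+028B (starts at byte 8)
Byte[10]=C5: 2-byte lead, need 1 cont bytes. acc=0x5
Byte[11]: stream ended, expected continuation. INVALID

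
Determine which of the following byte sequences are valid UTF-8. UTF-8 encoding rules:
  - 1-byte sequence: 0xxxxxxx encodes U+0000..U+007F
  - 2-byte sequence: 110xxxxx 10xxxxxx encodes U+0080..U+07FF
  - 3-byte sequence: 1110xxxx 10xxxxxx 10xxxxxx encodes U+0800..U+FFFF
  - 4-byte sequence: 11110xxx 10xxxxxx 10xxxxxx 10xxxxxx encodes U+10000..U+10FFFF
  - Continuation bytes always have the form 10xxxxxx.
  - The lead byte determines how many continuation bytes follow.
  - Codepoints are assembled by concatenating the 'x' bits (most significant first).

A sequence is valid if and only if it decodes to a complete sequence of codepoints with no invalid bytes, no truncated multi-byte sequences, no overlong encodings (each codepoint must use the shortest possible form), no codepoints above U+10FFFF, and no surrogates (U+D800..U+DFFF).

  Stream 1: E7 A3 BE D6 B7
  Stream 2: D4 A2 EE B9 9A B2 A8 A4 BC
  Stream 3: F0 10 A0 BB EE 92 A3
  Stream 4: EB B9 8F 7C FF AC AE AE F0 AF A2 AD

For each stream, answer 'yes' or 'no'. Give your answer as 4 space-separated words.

Answer: yes no no no

Derivation:
Stream 1: decodes cleanly. VALID
Stream 2: error at byte offset 5. INVALID
Stream 3: error at byte offset 1. INVALID
Stream 4: error at byte offset 4. INVALID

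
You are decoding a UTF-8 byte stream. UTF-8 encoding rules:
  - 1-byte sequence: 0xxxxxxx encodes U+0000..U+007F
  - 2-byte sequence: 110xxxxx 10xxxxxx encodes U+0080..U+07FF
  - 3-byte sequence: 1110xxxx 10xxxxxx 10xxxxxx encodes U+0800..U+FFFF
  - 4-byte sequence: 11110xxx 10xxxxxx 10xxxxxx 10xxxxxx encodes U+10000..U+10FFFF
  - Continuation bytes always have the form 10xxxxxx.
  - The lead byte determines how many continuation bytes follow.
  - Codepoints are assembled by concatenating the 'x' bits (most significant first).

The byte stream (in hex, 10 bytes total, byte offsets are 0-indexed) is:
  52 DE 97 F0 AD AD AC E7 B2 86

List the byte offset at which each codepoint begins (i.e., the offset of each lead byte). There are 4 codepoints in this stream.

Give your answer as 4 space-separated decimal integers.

Answer: 0 1 3 7

Derivation:
Byte[0]=52: 1-byte ASCII. cp=U+0052
Byte[1]=DE: 2-byte lead, need 1 cont bytes. acc=0x1E
Byte[2]=97: continuation. acc=(acc<<6)|0x17=0x797
Completed: cp=U+0797 (starts at byte 1)
Byte[3]=F0: 4-byte lead, need 3 cont bytes. acc=0x0
Byte[4]=AD: continuation. acc=(acc<<6)|0x2D=0x2D
Byte[5]=AD: continuation. acc=(acc<<6)|0x2D=0xB6D
Byte[6]=AC: continuation. acc=(acc<<6)|0x2C=0x2DB6C
Completed: cp=U+2DB6C (starts at byte 3)
Byte[7]=E7: 3-byte lead, need 2 cont bytes. acc=0x7
Byte[8]=B2: continuation. acc=(acc<<6)|0x32=0x1F2
Byte[9]=86: continuation. acc=(acc<<6)|0x06=0x7C86
Completed: cp=U+7C86 (starts at byte 7)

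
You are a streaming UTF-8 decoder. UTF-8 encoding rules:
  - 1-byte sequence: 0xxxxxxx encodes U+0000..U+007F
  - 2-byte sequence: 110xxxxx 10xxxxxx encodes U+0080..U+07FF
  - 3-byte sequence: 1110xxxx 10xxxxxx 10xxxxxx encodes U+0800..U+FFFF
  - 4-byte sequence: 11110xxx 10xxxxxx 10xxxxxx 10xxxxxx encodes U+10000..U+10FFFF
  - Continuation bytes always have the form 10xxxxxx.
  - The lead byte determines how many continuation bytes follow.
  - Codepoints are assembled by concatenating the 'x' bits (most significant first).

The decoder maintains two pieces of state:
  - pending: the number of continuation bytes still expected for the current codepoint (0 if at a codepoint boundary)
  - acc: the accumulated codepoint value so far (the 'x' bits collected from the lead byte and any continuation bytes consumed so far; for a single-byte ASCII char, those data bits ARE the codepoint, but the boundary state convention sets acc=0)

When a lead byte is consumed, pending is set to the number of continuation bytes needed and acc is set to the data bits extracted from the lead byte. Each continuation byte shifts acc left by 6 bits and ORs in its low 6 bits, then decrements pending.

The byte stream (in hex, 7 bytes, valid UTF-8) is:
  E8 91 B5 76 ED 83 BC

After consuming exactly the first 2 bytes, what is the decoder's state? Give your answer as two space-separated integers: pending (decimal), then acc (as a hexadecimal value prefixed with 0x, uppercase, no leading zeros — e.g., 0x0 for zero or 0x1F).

Answer: 1 0x211

Derivation:
Byte[0]=E8: 3-byte lead. pending=2, acc=0x8
Byte[1]=91: continuation. acc=(acc<<6)|0x11=0x211, pending=1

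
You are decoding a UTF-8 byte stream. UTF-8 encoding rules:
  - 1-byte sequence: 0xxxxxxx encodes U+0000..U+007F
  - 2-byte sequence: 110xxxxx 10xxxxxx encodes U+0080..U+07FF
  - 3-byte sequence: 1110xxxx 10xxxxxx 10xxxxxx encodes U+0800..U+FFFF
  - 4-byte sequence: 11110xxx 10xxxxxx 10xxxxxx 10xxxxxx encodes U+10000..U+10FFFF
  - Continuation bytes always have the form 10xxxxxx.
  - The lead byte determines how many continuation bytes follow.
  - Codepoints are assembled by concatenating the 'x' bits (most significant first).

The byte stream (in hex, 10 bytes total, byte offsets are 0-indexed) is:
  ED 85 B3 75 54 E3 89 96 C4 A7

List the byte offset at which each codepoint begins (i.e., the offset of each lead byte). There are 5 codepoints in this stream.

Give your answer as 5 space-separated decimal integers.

Byte[0]=ED: 3-byte lead, need 2 cont bytes. acc=0xD
Byte[1]=85: continuation. acc=(acc<<6)|0x05=0x345
Byte[2]=B3: continuation. acc=(acc<<6)|0x33=0xD173
Completed: cp=U+D173 (starts at byte 0)
Byte[3]=75: 1-byte ASCII. cp=U+0075
Byte[4]=54: 1-byte ASCII. cp=U+0054
Byte[5]=E3: 3-byte lead, need 2 cont bytes. acc=0x3
Byte[6]=89: continuation. acc=(acc<<6)|0x09=0xC9
Byte[7]=96: continuation. acc=(acc<<6)|0x16=0x3256
Completed: cp=U+3256 (starts at byte 5)
Byte[8]=C4: 2-byte lead, need 1 cont bytes. acc=0x4
Byte[9]=A7: continuation. acc=(acc<<6)|0x27=0x127
Completed: cp=U+0127 (starts at byte 8)

Answer: 0 3 4 5 8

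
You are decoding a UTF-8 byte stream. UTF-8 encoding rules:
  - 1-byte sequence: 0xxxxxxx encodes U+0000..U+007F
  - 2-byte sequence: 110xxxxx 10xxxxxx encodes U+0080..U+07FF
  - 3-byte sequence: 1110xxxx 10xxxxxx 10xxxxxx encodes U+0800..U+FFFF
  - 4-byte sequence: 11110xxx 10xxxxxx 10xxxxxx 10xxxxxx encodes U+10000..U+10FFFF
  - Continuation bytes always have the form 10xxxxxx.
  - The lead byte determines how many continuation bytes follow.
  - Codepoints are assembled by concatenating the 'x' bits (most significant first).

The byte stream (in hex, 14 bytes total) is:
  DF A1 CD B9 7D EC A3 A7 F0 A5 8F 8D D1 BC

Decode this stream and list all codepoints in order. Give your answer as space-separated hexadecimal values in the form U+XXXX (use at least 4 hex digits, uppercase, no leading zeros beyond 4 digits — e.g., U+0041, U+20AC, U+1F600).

Byte[0]=DF: 2-byte lead, need 1 cont bytes. acc=0x1F
Byte[1]=A1: continuation. acc=(acc<<6)|0x21=0x7E1
Completed: cp=U+07E1 (starts at byte 0)
Byte[2]=CD: 2-byte lead, need 1 cont bytes. acc=0xD
Byte[3]=B9: continuation. acc=(acc<<6)|0x39=0x379
Completed: cp=U+0379 (starts at byte 2)
Byte[4]=7D: 1-byte ASCII. cp=U+007D
Byte[5]=EC: 3-byte lead, need 2 cont bytes. acc=0xC
Byte[6]=A3: continuation. acc=(acc<<6)|0x23=0x323
Byte[7]=A7: continuation. acc=(acc<<6)|0x27=0xC8E7
Completed: cp=U+C8E7 (starts at byte 5)
Byte[8]=F0: 4-byte lead, need 3 cont bytes. acc=0x0
Byte[9]=A5: continuation. acc=(acc<<6)|0x25=0x25
Byte[10]=8F: continuation. acc=(acc<<6)|0x0F=0x94F
Byte[11]=8D: continuation. acc=(acc<<6)|0x0D=0x253CD
Completed: cp=U+253CD (starts at byte 8)
Byte[12]=D1: 2-byte lead, need 1 cont bytes. acc=0x11
Byte[13]=BC: continuation. acc=(acc<<6)|0x3C=0x47C
Completed: cp=U+047C (starts at byte 12)

Answer: U+07E1 U+0379 U+007D U+C8E7 U+253CD U+047C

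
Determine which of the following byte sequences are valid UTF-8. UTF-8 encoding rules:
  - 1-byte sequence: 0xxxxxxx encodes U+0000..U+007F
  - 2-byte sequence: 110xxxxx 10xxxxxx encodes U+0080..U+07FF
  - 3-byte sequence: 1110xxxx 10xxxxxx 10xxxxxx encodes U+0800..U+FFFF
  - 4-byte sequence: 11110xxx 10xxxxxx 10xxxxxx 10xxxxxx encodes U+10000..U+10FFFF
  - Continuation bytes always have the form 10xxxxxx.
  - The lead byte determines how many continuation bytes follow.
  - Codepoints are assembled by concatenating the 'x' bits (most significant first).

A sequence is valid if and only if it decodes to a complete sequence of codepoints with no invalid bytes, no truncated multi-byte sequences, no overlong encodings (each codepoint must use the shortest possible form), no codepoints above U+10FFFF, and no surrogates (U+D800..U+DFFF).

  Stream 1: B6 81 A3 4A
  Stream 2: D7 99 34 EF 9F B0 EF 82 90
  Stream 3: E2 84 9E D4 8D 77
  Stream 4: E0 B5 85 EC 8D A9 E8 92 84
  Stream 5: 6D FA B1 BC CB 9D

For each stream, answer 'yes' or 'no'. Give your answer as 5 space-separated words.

Answer: no yes yes yes no

Derivation:
Stream 1: error at byte offset 0. INVALID
Stream 2: decodes cleanly. VALID
Stream 3: decodes cleanly. VALID
Stream 4: decodes cleanly. VALID
Stream 5: error at byte offset 1. INVALID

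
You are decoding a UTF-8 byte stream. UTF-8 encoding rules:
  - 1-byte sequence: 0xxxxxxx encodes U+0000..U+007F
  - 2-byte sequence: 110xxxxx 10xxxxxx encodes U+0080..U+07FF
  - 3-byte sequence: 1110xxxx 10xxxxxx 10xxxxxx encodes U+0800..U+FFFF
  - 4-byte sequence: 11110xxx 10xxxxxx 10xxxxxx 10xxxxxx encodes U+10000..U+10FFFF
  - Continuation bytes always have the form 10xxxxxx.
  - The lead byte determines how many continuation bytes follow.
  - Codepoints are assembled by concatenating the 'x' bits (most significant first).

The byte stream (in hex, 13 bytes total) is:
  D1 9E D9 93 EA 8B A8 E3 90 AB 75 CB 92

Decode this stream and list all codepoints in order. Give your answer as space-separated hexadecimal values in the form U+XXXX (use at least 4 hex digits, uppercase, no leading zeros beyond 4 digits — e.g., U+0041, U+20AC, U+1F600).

Answer: U+045E U+0653 U+A2E8 U+342B U+0075 U+02D2

Derivation:
Byte[0]=D1: 2-byte lead, need 1 cont bytes. acc=0x11
Byte[1]=9E: continuation. acc=(acc<<6)|0x1E=0x45E
Completed: cp=U+045E (starts at byte 0)
Byte[2]=D9: 2-byte lead, need 1 cont bytes. acc=0x19
Byte[3]=93: continuation. acc=(acc<<6)|0x13=0x653
Completed: cp=U+0653 (starts at byte 2)
Byte[4]=EA: 3-byte lead, need 2 cont bytes. acc=0xA
Byte[5]=8B: continuation. acc=(acc<<6)|0x0B=0x28B
Byte[6]=A8: continuation. acc=(acc<<6)|0x28=0xA2E8
Completed: cp=U+A2E8 (starts at byte 4)
Byte[7]=E3: 3-byte lead, need 2 cont bytes. acc=0x3
Byte[8]=90: continuation. acc=(acc<<6)|0x10=0xD0
Byte[9]=AB: continuation. acc=(acc<<6)|0x2B=0x342B
Completed: cp=U+342B (starts at byte 7)
Byte[10]=75: 1-byte ASCII. cp=U+0075
Byte[11]=CB: 2-byte lead, need 1 cont bytes. acc=0xB
Byte[12]=92: continuation. acc=(acc<<6)|0x12=0x2D2
Completed: cp=U+02D2 (starts at byte 11)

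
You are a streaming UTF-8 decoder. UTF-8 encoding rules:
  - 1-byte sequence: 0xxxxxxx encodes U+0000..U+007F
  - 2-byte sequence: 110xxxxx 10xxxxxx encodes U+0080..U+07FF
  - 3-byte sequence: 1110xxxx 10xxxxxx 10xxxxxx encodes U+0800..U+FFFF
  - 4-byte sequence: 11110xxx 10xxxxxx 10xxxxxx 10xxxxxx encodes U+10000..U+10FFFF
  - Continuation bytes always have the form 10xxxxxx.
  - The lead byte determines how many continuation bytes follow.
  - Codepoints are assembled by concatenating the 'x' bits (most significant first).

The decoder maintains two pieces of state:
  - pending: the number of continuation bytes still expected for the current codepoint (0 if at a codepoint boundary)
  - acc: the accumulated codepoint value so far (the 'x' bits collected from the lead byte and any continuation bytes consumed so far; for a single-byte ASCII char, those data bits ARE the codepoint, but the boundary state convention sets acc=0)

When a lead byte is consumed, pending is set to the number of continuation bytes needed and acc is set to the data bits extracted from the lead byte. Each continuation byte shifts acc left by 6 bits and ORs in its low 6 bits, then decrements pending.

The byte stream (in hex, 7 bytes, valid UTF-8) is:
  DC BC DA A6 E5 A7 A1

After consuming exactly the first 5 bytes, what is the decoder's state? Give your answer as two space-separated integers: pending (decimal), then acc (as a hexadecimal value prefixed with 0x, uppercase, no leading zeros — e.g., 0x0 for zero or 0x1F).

Byte[0]=DC: 2-byte lead. pending=1, acc=0x1C
Byte[1]=BC: continuation. acc=(acc<<6)|0x3C=0x73C, pending=0
Byte[2]=DA: 2-byte lead. pending=1, acc=0x1A
Byte[3]=A6: continuation. acc=(acc<<6)|0x26=0x6A6, pending=0
Byte[4]=E5: 3-byte lead. pending=2, acc=0x5

Answer: 2 0x5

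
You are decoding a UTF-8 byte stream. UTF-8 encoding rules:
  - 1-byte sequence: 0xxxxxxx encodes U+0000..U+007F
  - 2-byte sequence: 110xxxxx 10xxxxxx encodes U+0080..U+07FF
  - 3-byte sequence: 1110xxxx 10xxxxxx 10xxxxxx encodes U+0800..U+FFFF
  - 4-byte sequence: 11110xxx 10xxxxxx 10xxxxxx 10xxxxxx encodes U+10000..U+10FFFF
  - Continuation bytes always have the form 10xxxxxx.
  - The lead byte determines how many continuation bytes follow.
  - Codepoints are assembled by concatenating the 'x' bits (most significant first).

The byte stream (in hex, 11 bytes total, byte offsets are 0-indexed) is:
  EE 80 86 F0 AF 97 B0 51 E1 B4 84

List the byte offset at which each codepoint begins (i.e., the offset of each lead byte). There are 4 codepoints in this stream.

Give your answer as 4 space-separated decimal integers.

Answer: 0 3 7 8

Derivation:
Byte[0]=EE: 3-byte lead, need 2 cont bytes. acc=0xE
Byte[1]=80: continuation. acc=(acc<<6)|0x00=0x380
Byte[2]=86: continuation. acc=(acc<<6)|0x06=0xE006
Completed: cp=U+E006 (starts at byte 0)
Byte[3]=F0: 4-byte lead, need 3 cont bytes. acc=0x0
Byte[4]=AF: continuation. acc=(acc<<6)|0x2F=0x2F
Byte[5]=97: continuation. acc=(acc<<6)|0x17=0xBD7
Byte[6]=B0: continuation. acc=(acc<<6)|0x30=0x2F5F0
Completed: cp=U+2F5F0 (starts at byte 3)
Byte[7]=51: 1-byte ASCII. cp=U+0051
Byte[8]=E1: 3-byte lead, need 2 cont bytes. acc=0x1
Byte[9]=B4: continuation. acc=(acc<<6)|0x34=0x74
Byte[10]=84: continuation. acc=(acc<<6)|0x04=0x1D04
Completed: cp=U+1D04 (starts at byte 8)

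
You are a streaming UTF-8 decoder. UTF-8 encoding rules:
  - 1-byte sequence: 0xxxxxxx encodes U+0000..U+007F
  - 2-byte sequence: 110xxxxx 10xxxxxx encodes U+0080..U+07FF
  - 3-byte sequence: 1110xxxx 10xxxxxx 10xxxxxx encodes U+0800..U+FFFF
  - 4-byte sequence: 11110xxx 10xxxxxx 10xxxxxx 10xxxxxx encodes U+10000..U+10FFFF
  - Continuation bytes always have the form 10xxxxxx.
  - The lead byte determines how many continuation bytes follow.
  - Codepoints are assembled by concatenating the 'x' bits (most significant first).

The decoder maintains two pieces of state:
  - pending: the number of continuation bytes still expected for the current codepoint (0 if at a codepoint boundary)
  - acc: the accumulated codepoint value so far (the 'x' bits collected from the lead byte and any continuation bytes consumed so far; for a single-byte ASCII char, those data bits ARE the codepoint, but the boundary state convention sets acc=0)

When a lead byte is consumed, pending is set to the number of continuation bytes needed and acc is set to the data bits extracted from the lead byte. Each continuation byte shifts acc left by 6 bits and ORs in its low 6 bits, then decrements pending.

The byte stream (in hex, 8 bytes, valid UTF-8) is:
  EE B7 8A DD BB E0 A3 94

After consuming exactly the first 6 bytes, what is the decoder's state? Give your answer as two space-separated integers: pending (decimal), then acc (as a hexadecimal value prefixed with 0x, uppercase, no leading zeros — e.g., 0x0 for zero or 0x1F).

Answer: 2 0x0

Derivation:
Byte[0]=EE: 3-byte lead. pending=2, acc=0xE
Byte[1]=B7: continuation. acc=(acc<<6)|0x37=0x3B7, pending=1
Byte[2]=8A: continuation. acc=(acc<<6)|0x0A=0xEDCA, pending=0
Byte[3]=DD: 2-byte lead. pending=1, acc=0x1D
Byte[4]=BB: continuation. acc=(acc<<6)|0x3B=0x77B, pending=0
Byte[5]=E0: 3-byte lead. pending=2, acc=0x0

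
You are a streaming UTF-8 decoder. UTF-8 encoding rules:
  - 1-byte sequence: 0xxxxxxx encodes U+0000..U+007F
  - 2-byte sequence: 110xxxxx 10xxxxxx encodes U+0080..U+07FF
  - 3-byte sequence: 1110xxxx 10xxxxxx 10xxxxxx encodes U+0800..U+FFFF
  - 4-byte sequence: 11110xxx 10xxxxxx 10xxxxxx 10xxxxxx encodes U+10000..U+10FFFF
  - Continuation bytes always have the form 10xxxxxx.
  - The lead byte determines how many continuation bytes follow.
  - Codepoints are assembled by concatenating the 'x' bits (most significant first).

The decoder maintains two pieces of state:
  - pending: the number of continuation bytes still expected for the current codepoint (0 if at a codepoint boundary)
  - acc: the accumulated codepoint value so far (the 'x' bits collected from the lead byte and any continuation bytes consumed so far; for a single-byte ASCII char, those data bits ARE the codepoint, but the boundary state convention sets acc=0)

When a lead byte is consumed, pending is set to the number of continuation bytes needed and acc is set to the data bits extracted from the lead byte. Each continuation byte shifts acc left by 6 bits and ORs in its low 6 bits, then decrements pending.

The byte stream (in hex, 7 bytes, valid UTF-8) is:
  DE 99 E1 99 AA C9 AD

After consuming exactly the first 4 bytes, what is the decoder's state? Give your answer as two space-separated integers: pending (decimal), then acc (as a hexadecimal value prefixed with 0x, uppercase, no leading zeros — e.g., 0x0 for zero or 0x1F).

Answer: 1 0x59

Derivation:
Byte[0]=DE: 2-byte lead. pending=1, acc=0x1E
Byte[1]=99: continuation. acc=(acc<<6)|0x19=0x799, pending=0
Byte[2]=E1: 3-byte lead. pending=2, acc=0x1
Byte[3]=99: continuation. acc=(acc<<6)|0x19=0x59, pending=1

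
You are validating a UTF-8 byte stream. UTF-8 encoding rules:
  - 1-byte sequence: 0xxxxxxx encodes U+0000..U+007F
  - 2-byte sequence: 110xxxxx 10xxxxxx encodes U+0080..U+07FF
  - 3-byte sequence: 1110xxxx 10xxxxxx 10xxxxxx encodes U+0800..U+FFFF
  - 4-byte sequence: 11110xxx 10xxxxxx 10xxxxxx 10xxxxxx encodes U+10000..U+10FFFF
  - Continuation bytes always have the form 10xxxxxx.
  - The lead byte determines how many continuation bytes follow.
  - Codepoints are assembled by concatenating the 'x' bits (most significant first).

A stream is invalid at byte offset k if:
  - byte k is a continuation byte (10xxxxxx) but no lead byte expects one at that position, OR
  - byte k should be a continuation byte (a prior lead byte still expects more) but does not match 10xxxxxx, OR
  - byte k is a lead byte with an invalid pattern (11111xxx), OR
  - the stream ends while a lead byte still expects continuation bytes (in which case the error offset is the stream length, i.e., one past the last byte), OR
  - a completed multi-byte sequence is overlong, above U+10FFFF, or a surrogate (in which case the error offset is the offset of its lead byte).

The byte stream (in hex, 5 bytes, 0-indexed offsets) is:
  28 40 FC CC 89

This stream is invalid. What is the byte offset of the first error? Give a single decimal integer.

Answer: 2

Derivation:
Byte[0]=28: 1-byte ASCII. cp=U+0028
Byte[1]=40: 1-byte ASCII. cp=U+0040
Byte[2]=FC: INVALID lead byte (not 0xxx/110x/1110/11110)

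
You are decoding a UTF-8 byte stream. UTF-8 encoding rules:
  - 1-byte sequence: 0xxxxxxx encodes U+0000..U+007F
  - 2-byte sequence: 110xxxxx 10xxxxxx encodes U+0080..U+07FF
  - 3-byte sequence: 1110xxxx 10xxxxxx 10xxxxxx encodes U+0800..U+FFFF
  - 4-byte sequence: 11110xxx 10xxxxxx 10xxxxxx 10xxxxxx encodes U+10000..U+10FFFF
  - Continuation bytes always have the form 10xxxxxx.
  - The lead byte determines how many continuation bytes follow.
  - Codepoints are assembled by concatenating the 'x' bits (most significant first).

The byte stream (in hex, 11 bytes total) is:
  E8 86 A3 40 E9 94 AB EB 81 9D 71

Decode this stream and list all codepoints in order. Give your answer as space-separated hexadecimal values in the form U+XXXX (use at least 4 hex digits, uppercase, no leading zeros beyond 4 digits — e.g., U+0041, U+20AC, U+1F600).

Answer: U+81A3 U+0040 U+952B U+B05D U+0071

Derivation:
Byte[0]=E8: 3-byte lead, need 2 cont bytes. acc=0x8
Byte[1]=86: continuation. acc=(acc<<6)|0x06=0x206
Byte[2]=A3: continuation. acc=(acc<<6)|0x23=0x81A3
Completed: cp=U+81A3 (starts at byte 0)
Byte[3]=40: 1-byte ASCII. cp=U+0040
Byte[4]=E9: 3-byte lead, need 2 cont bytes. acc=0x9
Byte[5]=94: continuation. acc=(acc<<6)|0x14=0x254
Byte[6]=AB: continuation. acc=(acc<<6)|0x2B=0x952B
Completed: cp=U+952B (starts at byte 4)
Byte[7]=EB: 3-byte lead, need 2 cont bytes. acc=0xB
Byte[8]=81: continuation. acc=(acc<<6)|0x01=0x2C1
Byte[9]=9D: continuation. acc=(acc<<6)|0x1D=0xB05D
Completed: cp=U+B05D (starts at byte 7)
Byte[10]=71: 1-byte ASCII. cp=U+0071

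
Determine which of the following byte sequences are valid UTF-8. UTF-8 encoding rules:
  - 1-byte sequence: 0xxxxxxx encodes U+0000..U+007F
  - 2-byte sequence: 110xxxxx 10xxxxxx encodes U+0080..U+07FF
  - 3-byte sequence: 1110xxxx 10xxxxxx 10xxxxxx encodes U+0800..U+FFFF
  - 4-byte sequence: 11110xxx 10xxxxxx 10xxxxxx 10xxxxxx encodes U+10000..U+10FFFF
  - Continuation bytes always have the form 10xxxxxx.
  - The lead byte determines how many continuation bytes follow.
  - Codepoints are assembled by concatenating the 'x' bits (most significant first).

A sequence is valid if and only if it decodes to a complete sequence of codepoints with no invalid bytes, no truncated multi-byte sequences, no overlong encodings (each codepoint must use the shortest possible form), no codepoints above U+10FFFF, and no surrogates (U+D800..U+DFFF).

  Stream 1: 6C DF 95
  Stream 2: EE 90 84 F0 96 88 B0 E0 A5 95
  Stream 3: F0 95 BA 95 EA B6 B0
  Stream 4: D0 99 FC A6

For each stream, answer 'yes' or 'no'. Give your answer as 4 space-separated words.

Answer: yes yes yes no

Derivation:
Stream 1: decodes cleanly. VALID
Stream 2: decodes cleanly. VALID
Stream 3: decodes cleanly. VALID
Stream 4: error at byte offset 2. INVALID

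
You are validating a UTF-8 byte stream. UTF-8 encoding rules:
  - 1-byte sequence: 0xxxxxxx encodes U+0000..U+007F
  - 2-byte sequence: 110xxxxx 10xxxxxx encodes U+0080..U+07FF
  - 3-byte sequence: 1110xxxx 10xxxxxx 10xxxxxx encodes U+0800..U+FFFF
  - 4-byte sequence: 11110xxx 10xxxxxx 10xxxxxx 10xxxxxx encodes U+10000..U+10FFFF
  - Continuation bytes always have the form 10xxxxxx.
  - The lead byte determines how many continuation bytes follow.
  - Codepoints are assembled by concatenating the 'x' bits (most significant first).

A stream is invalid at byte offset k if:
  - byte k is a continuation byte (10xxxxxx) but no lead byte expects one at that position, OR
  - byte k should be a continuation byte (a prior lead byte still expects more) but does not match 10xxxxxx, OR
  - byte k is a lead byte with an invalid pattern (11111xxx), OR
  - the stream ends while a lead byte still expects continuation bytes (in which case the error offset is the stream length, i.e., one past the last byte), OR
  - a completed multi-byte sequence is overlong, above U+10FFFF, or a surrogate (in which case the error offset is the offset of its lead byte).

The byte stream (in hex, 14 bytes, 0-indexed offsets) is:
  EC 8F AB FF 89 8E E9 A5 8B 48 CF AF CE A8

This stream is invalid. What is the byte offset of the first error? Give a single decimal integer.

Answer: 3

Derivation:
Byte[0]=EC: 3-byte lead, need 2 cont bytes. acc=0xC
Byte[1]=8F: continuation. acc=(acc<<6)|0x0F=0x30F
Byte[2]=AB: continuation. acc=(acc<<6)|0x2B=0xC3EB
Completed: cp=U+C3EB (starts at byte 0)
Byte[3]=FF: INVALID lead byte (not 0xxx/110x/1110/11110)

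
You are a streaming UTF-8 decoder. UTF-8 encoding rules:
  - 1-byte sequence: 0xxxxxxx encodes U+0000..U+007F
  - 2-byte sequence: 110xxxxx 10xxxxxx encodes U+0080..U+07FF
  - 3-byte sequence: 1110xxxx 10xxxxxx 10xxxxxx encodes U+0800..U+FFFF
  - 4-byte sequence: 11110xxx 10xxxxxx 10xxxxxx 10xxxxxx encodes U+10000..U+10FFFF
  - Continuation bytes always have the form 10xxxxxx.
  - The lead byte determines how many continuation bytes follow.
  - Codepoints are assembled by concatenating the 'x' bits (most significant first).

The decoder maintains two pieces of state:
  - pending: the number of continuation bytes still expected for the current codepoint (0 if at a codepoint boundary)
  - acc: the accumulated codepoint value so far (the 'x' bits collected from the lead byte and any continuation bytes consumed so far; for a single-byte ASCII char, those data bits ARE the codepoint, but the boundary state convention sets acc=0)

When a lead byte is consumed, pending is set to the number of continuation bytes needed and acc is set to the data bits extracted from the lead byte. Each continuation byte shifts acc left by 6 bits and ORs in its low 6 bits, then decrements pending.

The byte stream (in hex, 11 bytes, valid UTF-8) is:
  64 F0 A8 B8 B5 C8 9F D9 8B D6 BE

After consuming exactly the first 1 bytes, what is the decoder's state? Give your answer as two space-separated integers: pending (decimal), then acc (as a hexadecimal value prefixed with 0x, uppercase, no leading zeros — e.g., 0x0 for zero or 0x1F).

Answer: 0 0x0

Derivation:
Byte[0]=64: 1-byte. pending=0, acc=0x0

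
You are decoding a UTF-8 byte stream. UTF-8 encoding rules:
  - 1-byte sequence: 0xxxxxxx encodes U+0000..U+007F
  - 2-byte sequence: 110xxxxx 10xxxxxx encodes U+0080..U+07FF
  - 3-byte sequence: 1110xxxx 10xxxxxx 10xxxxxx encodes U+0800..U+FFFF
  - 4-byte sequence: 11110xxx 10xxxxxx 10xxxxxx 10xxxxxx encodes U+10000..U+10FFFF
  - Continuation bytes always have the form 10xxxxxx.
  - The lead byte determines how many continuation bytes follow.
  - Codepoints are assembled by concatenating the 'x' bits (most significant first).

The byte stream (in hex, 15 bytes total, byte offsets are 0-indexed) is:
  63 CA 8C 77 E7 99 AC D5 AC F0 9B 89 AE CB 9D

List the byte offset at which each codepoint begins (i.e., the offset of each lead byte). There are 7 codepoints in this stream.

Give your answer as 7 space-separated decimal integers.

Byte[0]=63: 1-byte ASCII. cp=U+0063
Byte[1]=CA: 2-byte lead, need 1 cont bytes. acc=0xA
Byte[2]=8C: continuation. acc=(acc<<6)|0x0C=0x28C
Completed: cp=U+028C (starts at byte 1)
Byte[3]=77: 1-byte ASCII. cp=U+0077
Byte[4]=E7: 3-byte lead, need 2 cont bytes. acc=0x7
Byte[5]=99: continuation. acc=(acc<<6)|0x19=0x1D9
Byte[6]=AC: continuation. acc=(acc<<6)|0x2C=0x766C
Completed: cp=U+766C (starts at byte 4)
Byte[7]=D5: 2-byte lead, need 1 cont bytes. acc=0x15
Byte[8]=AC: continuation. acc=(acc<<6)|0x2C=0x56C
Completed: cp=U+056C (starts at byte 7)
Byte[9]=F0: 4-byte lead, need 3 cont bytes. acc=0x0
Byte[10]=9B: continuation. acc=(acc<<6)|0x1B=0x1B
Byte[11]=89: continuation. acc=(acc<<6)|0x09=0x6C9
Byte[12]=AE: continuation. acc=(acc<<6)|0x2E=0x1B26E
Completed: cp=U+1B26E (starts at byte 9)
Byte[13]=CB: 2-byte lead, need 1 cont bytes. acc=0xB
Byte[14]=9D: continuation. acc=(acc<<6)|0x1D=0x2DD
Completed: cp=U+02DD (starts at byte 13)

Answer: 0 1 3 4 7 9 13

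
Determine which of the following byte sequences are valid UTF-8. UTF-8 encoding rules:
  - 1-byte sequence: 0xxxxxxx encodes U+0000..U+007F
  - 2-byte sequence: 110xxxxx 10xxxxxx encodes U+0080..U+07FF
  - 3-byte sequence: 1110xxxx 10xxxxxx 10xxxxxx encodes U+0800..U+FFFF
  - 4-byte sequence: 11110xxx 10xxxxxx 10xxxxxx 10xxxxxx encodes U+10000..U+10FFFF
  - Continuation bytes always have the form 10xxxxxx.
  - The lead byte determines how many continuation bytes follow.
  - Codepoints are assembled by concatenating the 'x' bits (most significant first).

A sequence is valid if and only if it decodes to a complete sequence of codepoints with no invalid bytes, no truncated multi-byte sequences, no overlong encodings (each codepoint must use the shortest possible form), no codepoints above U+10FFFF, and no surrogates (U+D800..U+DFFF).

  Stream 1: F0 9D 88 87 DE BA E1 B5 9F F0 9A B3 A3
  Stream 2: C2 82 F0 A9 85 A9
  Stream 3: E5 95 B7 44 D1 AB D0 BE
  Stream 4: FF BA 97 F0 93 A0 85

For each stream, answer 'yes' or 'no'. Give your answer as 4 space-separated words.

Answer: yes yes yes no

Derivation:
Stream 1: decodes cleanly. VALID
Stream 2: decodes cleanly. VALID
Stream 3: decodes cleanly. VALID
Stream 4: error at byte offset 0. INVALID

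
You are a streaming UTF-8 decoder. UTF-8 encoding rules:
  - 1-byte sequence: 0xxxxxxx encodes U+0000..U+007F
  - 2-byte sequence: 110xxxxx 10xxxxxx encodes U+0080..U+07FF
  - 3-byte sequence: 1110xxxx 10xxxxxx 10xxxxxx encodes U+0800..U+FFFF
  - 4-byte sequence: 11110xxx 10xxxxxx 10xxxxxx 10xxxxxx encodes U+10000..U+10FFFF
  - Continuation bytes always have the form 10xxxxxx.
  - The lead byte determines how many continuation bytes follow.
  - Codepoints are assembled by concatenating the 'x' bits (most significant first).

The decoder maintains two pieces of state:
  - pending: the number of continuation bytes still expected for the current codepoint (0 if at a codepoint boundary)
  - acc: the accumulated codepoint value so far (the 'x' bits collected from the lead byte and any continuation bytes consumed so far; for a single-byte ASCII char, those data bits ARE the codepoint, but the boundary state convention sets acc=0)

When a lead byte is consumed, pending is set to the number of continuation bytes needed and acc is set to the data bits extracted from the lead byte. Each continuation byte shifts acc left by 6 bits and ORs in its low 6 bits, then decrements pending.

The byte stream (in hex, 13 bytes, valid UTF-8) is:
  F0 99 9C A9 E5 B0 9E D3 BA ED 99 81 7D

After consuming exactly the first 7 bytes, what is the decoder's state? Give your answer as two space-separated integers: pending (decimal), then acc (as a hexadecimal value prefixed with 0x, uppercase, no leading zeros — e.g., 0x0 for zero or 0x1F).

Answer: 0 0x5C1E

Derivation:
Byte[0]=F0: 4-byte lead. pending=3, acc=0x0
Byte[1]=99: continuation. acc=(acc<<6)|0x19=0x19, pending=2
Byte[2]=9C: continuation. acc=(acc<<6)|0x1C=0x65C, pending=1
Byte[3]=A9: continuation. acc=(acc<<6)|0x29=0x19729, pending=0
Byte[4]=E5: 3-byte lead. pending=2, acc=0x5
Byte[5]=B0: continuation. acc=(acc<<6)|0x30=0x170, pending=1
Byte[6]=9E: continuation. acc=(acc<<6)|0x1E=0x5C1E, pending=0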